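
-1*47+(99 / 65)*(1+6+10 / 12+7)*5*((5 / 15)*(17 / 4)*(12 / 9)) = 12977 / 78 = 166.37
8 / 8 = 1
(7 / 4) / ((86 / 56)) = 49 / 43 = 1.14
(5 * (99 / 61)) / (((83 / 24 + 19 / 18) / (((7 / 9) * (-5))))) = -5544 / 793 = -6.99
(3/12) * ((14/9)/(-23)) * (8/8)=-0.02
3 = 3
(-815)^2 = 664225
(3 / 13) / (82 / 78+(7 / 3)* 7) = 3 / 226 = 0.01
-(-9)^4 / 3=-2187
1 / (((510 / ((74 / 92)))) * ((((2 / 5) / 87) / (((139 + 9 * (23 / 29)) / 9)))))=78403 / 14076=5.57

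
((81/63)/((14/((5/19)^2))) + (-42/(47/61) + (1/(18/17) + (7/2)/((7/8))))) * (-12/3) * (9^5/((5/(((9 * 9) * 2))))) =1576589158203768/4156915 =379269039.23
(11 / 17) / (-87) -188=-278063 / 1479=-188.01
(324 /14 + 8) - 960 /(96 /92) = -6222 /7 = -888.86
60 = 60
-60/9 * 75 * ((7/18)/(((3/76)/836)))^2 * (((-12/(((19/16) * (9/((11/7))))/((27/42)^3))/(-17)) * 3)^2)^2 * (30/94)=-1349397437965917880320000/2662355855568802463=-506843.38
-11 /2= -5.50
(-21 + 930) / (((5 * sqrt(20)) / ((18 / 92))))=8181 * sqrt(5) / 2300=7.95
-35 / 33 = -1.06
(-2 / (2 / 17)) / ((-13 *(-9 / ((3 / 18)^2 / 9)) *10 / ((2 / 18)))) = -17 / 3411720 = -0.00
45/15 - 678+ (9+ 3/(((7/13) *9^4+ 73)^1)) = -31219377/46876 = -666.00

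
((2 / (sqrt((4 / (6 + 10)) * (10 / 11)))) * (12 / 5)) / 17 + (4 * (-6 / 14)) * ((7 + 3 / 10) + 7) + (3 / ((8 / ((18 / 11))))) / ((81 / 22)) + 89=24 * sqrt(110) / 425 + 13577 / 210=65.24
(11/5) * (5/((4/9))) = 99/4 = 24.75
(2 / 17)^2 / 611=4 / 176579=0.00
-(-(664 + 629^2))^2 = -157057653025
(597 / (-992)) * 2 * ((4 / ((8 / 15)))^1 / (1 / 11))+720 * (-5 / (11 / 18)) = -5990.21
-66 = -66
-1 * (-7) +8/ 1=15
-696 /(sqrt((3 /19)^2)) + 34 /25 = -110166 /25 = -4406.64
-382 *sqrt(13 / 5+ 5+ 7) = -382 *sqrt(365) / 5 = -1459.62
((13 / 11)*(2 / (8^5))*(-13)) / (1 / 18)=-1521 / 90112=-0.02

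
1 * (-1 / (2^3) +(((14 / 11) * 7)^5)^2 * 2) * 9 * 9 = 105892635770525145582423 / 207499396808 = 510327439016.64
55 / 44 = 5 / 4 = 1.25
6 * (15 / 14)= 45 / 7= 6.43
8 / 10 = 4 / 5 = 0.80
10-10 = 0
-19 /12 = -1.58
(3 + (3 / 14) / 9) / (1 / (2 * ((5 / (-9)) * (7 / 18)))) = -635 / 486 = -1.31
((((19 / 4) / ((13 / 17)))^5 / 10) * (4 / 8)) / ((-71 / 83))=-291803639320969 / 539889725440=-540.49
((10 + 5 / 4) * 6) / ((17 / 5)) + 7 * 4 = 1627 / 34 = 47.85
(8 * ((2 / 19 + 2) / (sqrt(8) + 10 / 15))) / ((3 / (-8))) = 1280 / 323 -3840 * sqrt(2) / 323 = -12.85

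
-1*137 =-137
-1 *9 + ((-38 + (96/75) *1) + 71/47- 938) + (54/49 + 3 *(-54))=-65814404/57575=-1143.11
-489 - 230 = -719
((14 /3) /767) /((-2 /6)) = -0.02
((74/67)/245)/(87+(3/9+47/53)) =11766/230253205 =0.00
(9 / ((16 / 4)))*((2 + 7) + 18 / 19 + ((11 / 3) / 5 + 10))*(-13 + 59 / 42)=-205027 / 380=-539.54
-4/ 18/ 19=-2/ 171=-0.01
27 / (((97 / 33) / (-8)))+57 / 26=-179799 / 2522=-71.29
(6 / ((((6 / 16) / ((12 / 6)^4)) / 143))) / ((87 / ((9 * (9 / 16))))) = 61776 / 29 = 2130.21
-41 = -41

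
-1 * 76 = -76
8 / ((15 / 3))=1.60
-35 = -35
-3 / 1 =-3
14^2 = 196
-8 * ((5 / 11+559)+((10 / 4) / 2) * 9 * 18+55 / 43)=-2888076 / 473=-6105.87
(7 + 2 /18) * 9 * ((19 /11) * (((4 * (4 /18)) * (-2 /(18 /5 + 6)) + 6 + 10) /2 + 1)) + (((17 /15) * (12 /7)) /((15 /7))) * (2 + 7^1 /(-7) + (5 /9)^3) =592845992 /601425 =985.74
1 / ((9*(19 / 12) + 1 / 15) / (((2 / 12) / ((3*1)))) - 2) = 10 / 2557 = 0.00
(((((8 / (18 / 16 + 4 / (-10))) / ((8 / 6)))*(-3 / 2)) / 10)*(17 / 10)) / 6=-51 / 145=-0.35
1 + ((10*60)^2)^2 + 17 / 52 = 6739200000069 / 52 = 129600000001.33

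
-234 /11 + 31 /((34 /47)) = 8071 /374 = 21.58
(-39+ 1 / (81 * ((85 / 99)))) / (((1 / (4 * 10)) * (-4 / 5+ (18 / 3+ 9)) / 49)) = -5381.11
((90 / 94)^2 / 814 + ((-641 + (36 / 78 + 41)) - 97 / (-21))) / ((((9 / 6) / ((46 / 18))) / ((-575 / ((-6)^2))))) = 3862208966941925 / 238571761428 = 16188.88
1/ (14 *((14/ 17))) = 17/ 196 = 0.09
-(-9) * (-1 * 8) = -72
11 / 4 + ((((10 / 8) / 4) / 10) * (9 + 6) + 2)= 167 / 32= 5.22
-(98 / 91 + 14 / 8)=-147 / 52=-2.83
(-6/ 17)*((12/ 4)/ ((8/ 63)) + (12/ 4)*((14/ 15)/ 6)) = -2891/ 340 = -8.50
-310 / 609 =-0.51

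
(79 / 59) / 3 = 79 / 177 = 0.45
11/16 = 0.69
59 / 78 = 0.76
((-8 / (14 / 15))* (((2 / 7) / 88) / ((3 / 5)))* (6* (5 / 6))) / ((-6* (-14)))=-125 / 45276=-0.00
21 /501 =7 /167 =0.04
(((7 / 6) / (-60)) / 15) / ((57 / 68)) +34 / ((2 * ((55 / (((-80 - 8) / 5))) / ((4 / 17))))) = -19723 / 15390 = -1.28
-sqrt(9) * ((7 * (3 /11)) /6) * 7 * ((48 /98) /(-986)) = 18 /5423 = 0.00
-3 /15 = -1 /5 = -0.20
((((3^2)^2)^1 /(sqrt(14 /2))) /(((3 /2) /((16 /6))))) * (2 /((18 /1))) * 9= 144 * sqrt(7) /7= 54.43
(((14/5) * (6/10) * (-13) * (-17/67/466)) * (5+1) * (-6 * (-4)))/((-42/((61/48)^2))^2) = 3059930861/1208516198400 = 0.00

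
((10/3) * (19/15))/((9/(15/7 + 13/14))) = 817/567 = 1.44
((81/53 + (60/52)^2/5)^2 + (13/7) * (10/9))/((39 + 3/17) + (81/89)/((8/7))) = 323263335829232/2445453385799697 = 0.13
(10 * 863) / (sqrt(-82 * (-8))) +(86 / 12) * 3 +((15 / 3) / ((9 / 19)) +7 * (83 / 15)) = 407.73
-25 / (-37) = 25 / 37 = 0.68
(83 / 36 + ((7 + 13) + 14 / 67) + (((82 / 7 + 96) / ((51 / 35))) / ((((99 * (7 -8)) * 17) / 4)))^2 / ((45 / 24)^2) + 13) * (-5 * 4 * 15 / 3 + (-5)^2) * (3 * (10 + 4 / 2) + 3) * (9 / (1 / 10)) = -1025775785805129125 / 109690969014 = -9351506.28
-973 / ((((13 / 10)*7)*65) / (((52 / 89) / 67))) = -1112 / 77519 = -0.01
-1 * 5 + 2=-3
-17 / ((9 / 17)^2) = -4913 / 81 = -60.65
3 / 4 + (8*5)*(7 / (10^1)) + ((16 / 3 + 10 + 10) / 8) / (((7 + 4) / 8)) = 4099 / 132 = 31.05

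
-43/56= -0.77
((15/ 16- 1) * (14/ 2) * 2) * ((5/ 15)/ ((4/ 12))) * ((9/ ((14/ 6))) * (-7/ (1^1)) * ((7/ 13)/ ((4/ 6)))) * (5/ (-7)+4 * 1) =13041/ 208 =62.70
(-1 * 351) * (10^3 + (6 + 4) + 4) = -355914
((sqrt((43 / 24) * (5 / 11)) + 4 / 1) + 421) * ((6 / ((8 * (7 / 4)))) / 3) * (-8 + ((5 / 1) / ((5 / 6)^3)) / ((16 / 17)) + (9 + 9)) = 137 * sqrt(14190) / 6600 + 2329 / 2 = 1166.97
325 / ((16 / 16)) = 325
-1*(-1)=1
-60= -60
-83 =-83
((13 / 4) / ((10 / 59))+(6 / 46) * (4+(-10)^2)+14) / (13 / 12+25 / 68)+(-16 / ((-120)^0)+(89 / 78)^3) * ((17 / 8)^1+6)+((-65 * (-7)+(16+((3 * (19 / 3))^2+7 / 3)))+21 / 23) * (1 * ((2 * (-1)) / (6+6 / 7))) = -409224951113 / 1242596160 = -329.33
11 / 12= 0.92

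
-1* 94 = -94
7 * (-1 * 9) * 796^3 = -31774575168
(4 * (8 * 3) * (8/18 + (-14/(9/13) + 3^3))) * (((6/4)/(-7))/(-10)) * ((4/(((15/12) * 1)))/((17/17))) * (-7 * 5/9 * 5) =-8320/9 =-924.44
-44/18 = -22/9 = -2.44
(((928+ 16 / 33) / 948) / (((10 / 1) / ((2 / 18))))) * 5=3830 / 70389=0.05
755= 755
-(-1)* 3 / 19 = 3 / 19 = 0.16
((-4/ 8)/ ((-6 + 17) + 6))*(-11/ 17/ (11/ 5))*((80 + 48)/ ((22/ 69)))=3.47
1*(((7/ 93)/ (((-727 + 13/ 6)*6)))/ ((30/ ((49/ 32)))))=-343/ 388278720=-0.00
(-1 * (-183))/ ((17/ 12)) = 2196/ 17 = 129.18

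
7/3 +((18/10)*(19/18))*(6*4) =719/15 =47.93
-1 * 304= -304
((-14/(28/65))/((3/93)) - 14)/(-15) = 68.10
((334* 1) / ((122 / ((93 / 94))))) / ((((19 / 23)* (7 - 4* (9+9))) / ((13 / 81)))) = -119071 / 14707710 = -0.01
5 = 5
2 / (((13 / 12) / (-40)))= -960 / 13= -73.85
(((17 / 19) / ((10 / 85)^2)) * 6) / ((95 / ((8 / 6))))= 9826 / 1805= 5.44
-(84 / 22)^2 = -1764 / 121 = -14.58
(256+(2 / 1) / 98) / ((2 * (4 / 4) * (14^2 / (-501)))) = -6285045 / 19208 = -327.21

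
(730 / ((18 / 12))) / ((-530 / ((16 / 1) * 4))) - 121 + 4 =-175.77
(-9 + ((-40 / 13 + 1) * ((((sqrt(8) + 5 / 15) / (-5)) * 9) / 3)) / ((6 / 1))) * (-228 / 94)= 66177 / 3055 - 3078 * sqrt(2) / 3055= 20.24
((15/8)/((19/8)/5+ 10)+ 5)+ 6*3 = 9712/419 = 23.18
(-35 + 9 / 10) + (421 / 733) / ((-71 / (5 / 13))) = -230727669 / 6765590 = -34.10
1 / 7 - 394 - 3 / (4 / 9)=-11217 / 28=-400.61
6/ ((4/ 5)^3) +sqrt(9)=471/ 32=14.72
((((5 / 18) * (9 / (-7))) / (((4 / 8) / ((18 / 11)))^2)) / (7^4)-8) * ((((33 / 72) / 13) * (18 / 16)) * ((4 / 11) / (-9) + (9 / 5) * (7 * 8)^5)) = -124764176214763574 / 396561165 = -314615215.07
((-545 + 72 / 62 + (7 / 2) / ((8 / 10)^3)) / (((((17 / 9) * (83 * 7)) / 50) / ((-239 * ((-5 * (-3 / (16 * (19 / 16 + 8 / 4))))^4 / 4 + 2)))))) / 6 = 25544598108962175 / 13093398746624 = 1950.95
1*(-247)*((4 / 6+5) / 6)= -4199 / 18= -233.28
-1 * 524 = -524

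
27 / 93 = 9 / 31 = 0.29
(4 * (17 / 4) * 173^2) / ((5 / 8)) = 4070344 / 5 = 814068.80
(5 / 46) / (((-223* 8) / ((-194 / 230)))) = 97 / 1887472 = 0.00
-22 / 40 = -11 / 20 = -0.55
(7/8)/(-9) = -0.10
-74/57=-1.30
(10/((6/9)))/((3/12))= 60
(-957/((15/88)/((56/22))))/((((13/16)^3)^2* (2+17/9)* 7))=-1824.76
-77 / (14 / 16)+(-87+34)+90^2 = 7959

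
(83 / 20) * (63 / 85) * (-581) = -1787.09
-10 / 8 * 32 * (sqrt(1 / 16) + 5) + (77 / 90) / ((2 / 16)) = -9142 / 45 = -203.16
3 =3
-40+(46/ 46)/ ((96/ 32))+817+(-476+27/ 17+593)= 895.92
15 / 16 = 0.94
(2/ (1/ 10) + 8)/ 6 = 14/ 3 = 4.67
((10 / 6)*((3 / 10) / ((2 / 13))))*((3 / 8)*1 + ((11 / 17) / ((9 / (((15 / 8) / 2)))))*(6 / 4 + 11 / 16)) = 88673 / 52224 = 1.70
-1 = -1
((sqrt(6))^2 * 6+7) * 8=344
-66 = -66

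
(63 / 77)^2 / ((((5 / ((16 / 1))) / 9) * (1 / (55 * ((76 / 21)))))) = 295488 / 77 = 3837.51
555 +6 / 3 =557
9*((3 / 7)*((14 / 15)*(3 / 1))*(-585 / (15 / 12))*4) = -101088 / 5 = -20217.60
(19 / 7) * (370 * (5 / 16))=17575 / 56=313.84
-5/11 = -0.45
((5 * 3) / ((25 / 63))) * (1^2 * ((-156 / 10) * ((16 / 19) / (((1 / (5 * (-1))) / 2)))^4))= -386452684800 / 130321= -2965390.73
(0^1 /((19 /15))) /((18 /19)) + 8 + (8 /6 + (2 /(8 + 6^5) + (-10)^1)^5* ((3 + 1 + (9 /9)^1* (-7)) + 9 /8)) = 4018301303638505300664923 /21432626696751341568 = 187485.25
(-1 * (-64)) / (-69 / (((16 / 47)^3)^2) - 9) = -1073741824 / 743916852645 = -0.00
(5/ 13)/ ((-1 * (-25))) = 1/ 65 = 0.02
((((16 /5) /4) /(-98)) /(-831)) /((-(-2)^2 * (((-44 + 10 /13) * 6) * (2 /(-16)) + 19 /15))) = -13 /178335647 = -0.00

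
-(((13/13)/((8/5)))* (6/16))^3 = -3375/262144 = -0.01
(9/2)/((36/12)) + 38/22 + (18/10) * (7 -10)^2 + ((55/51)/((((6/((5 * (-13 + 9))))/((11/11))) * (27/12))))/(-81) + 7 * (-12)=-792005311/12269070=-64.55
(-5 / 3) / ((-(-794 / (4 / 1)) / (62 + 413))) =-4750 / 1191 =-3.99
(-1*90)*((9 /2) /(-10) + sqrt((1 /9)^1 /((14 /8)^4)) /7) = 26823 /686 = 39.10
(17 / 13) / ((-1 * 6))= -17 / 78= -0.22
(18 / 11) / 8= 9 / 44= 0.20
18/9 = 2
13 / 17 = 0.76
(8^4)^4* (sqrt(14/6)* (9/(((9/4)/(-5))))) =-5629499534213120* sqrt(21)/3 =-8599202580083422.00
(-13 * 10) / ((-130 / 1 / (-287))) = -287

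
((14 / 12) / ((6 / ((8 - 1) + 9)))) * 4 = 112 / 9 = 12.44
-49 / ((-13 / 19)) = 931 / 13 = 71.62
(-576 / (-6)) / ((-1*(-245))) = 96 / 245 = 0.39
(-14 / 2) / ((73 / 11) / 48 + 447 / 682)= -8.82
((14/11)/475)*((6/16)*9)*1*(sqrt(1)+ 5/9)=147/10450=0.01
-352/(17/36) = -12672/17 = -745.41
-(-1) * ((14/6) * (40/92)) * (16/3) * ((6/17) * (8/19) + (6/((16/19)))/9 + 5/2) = 3733660/200583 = 18.61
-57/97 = -0.59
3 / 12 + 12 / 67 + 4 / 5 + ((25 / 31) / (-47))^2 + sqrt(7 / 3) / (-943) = 3497169803 / 2844617660 - sqrt(21) / 2829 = 1.23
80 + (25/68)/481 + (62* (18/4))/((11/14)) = 156540763/359788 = 435.09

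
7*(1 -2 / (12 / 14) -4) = -112 / 3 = -37.33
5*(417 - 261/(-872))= 1819425/872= 2086.50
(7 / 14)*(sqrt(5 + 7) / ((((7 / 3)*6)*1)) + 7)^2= sqrt(3) + 1202 / 49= 26.26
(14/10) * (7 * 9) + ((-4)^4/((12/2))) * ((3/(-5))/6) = 1259/15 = 83.93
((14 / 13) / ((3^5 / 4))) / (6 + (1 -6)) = 56 / 3159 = 0.02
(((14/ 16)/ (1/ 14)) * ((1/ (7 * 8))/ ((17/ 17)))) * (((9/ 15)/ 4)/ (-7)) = -0.00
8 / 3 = 2.67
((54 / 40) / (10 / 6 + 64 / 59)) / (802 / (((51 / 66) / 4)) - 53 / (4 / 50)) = 81243 / 577713490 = 0.00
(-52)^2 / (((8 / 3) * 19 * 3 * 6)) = 169 / 57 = 2.96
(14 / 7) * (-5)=-10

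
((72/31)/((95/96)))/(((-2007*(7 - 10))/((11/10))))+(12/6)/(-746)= -2758491/1224810775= -0.00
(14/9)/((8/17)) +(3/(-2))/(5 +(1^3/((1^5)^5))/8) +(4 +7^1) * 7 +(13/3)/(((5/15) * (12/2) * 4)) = 237797/2952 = 80.55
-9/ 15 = -3/ 5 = -0.60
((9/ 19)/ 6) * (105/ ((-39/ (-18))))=945/ 247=3.83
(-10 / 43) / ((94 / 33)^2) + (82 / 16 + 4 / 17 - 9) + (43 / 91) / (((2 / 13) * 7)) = -3.23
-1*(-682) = 682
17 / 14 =1.21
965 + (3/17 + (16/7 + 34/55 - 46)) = 6035016/6545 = 922.08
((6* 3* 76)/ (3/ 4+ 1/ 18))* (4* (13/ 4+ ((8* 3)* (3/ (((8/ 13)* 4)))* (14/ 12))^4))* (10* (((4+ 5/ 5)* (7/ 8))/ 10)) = 40301418274.02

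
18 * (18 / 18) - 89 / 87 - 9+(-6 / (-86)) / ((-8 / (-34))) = 123805 / 14964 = 8.27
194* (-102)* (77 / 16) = -380919 / 4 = -95229.75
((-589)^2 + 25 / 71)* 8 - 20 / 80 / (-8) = 6305642567 / 2272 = 2775370.85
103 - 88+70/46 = 380/23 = 16.52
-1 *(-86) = 86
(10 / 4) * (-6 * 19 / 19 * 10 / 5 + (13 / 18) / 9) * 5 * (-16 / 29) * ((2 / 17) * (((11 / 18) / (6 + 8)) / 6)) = 531025 / 7547337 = 0.07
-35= -35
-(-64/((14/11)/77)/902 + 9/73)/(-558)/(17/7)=-87353/28391598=-0.00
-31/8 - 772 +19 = -6055/8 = -756.88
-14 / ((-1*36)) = 0.39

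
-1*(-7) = 7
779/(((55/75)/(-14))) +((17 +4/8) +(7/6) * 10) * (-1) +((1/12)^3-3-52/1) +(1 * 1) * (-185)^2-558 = 355658987/19008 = 18711.02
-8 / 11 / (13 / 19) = -152 / 143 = -1.06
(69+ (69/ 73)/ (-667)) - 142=-154544/ 2117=-73.00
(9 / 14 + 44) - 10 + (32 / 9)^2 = 53621 / 1134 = 47.28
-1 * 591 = -591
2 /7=0.29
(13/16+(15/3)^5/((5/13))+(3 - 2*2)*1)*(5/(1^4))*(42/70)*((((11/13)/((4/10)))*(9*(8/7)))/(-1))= -27577935/52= -530344.90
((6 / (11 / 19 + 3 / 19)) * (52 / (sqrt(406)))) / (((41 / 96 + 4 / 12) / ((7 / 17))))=142272 * sqrt(406) / 251923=11.38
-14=-14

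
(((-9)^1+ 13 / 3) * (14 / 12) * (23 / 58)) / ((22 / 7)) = -7889 / 11484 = -0.69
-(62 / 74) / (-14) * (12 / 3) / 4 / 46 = 31 / 23828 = 0.00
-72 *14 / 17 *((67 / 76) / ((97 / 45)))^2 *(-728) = 416914079400 / 57743033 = 7220.16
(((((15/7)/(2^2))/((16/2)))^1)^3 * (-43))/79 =-145125/887914496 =-0.00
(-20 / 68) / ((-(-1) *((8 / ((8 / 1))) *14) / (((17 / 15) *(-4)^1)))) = 2 / 21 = 0.10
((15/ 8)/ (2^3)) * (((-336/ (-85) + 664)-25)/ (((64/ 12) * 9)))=54651/ 17408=3.14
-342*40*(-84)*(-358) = -411384960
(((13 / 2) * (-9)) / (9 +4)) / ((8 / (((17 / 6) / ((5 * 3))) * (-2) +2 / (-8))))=113 / 320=0.35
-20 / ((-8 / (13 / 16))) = 65 / 32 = 2.03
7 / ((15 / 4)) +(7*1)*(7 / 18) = 413 / 90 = 4.59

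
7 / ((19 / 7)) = 49 / 19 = 2.58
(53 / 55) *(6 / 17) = 318 / 935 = 0.34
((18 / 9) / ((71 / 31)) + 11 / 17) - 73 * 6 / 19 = -493801 / 22933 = -21.53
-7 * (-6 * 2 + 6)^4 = -9072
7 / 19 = 0.37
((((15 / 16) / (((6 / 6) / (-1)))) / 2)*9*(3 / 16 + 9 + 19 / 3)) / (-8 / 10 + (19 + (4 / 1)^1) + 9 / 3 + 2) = -167625 / 69632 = -2.41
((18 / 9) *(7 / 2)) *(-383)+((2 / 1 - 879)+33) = -3525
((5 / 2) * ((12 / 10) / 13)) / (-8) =-3 / 104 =-0.03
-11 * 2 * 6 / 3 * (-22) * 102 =98736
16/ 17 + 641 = 10913/ 17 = 641.94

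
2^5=32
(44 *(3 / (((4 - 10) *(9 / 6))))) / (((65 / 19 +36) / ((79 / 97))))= -66044 / 217959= -0.30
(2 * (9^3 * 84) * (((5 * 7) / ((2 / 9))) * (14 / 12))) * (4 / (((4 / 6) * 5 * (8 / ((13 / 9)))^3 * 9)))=2260713 / 128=17661.82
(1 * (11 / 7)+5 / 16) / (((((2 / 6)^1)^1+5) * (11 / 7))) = 633 / 2816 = 0.22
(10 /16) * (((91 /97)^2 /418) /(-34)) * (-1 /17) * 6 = 124215 /9093008144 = 0.00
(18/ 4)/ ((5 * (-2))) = -0.45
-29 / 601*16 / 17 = -464 / 10217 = -0.05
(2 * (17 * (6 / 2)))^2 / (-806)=-12.91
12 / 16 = 3 / 4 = 0.75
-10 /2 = -5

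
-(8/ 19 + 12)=-236/ 19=-12.42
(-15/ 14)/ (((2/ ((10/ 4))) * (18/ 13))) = -325/ 336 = -0.97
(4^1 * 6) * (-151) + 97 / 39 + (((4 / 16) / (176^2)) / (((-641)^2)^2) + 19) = -2938918800508528166873 / 815796902588169216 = -3602.51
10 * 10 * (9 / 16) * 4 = 225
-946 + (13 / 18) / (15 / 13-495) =-109319929 / 115560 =-946.00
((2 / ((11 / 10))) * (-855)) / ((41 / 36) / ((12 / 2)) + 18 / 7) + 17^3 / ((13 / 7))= 49731563 / 23881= 2082.47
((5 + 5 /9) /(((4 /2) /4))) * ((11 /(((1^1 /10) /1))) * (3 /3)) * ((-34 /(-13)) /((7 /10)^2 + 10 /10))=37400000 /17433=2145.36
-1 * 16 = -16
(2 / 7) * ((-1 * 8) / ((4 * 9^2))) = -0.01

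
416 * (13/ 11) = 5408/ 11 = 491.64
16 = 16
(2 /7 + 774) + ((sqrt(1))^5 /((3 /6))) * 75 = 6470 /7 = 924.29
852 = 852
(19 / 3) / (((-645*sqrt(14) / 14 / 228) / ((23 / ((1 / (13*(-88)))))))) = 37994528*sqrt(14) / 645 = 220406.99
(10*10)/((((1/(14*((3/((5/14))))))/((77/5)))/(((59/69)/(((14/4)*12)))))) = 254408/69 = 3687.07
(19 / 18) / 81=19 / 1458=0.01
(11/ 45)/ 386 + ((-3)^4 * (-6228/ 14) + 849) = -35184.43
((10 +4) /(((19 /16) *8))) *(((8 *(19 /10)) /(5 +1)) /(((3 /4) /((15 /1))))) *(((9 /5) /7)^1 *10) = 192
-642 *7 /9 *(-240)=119840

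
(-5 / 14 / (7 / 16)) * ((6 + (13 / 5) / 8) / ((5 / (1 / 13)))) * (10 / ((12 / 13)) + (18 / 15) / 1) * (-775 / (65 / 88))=124578212 / 124215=1002.92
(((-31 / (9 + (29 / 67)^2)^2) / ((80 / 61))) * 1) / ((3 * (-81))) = 38105769811 / 33065545844160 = 0.00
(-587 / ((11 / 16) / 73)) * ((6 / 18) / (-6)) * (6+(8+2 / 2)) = 1714040 / 33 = 51940.61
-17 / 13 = -1.31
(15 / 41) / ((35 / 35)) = 15 / 41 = 0.37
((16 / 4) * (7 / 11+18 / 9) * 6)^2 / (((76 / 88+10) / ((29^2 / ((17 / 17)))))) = 814787712 / 2629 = 309923.06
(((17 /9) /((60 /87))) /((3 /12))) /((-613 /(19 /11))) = -9367 /303435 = -0.03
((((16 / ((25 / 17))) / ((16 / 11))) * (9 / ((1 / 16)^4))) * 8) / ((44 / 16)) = 320864256 / 25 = 12834570.24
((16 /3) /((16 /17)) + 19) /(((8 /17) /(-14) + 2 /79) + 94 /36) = 4174044 /440443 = 9.48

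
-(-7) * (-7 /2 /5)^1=-49 /10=-4.90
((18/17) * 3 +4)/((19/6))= 732/323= 2.27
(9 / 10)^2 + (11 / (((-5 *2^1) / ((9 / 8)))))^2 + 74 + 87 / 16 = 104677 / 1280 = 81.78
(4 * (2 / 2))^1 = 4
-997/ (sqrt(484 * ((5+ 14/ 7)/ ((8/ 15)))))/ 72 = -997 * sqrt(210)/ 83160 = -0.17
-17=-17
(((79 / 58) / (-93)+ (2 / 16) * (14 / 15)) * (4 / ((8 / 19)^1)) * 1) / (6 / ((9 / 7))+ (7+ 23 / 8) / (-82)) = 8573674 / 40216765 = 0.21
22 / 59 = 0.37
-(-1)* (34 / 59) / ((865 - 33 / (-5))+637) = 170 / 445037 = 0.00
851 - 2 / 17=14465 / 17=850.88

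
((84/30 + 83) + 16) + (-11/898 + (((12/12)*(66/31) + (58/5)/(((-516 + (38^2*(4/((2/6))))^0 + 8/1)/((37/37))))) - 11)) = 1311092101/14113866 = 92.89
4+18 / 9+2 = 8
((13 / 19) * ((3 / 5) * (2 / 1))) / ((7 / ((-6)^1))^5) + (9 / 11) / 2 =1026369 / 35126630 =0.03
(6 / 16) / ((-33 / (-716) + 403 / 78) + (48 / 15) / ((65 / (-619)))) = -523575 / 35269534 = -0.01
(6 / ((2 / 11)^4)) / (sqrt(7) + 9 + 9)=395307 / 1268- 43923 * sqrt(7) / 2536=265.93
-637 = -637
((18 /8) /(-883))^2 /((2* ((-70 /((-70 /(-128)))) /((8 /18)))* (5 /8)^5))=-288 /2436528125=-0.00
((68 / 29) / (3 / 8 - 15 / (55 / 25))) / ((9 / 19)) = -113696 / 147987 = -0.77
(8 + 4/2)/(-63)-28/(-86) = 452/2709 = 0.17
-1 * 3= -3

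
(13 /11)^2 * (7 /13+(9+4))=208 /11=18.91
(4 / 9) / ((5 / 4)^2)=64 / 225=0.28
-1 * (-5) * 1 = 5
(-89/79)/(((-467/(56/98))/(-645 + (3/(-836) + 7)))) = -47470019/53974459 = -0.88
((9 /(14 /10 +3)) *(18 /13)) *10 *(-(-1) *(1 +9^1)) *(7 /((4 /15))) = 1063125 /143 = 7434.44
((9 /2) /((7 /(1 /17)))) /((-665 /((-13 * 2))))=117 /79135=0.00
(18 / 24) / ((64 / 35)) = 105 / 256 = 0.41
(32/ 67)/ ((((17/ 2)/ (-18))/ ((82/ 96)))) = -984/ 1139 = -0.86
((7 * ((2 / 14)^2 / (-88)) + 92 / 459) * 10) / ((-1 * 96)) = -281065 / 13571712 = -0.02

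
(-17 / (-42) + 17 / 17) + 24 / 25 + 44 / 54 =30047 / 9450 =3.18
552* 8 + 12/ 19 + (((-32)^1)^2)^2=20006860/ 19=1052992.63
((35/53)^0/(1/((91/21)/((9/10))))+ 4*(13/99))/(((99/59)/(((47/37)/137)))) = 4397978/149043807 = 0.03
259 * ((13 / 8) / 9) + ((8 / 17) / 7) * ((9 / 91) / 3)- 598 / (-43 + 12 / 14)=14020350413 / 230007960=60.96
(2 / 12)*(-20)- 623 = -1879 / 3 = -626.33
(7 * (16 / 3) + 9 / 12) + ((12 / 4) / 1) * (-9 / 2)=24.58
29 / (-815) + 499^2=202935786 / 815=249000.96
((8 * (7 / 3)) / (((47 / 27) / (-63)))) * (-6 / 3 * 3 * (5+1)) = 24320.68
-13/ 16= -0.81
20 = 20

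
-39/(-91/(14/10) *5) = 0.12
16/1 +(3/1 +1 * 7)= 26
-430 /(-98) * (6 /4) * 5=32.91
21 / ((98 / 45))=135 / 14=9.64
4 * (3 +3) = 24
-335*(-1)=335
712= 712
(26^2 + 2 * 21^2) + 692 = 2250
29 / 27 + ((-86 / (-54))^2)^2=3989608 / 531441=7.51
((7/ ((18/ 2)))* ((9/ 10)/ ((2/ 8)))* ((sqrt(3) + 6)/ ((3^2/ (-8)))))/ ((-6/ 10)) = 112* sqrt(3)/ 27 + 224/ 9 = 32.07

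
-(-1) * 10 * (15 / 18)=25 / 3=8.33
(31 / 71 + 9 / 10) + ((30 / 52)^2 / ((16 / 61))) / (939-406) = 2740330711 / 2046549440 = 1.34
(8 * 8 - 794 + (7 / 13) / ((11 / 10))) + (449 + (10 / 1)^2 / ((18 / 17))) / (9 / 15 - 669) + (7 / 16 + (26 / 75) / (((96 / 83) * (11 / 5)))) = -1426711951 / 1955070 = -729.75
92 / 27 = 3.41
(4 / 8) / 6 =0.08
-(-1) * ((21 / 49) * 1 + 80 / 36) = 2.65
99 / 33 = 3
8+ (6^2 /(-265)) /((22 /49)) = 22438 /2915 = 7.70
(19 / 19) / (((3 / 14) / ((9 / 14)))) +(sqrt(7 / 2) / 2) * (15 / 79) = 15 * sqrt(14) / 316 +3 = 3.18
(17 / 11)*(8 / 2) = 68 / 11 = 6.18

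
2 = 2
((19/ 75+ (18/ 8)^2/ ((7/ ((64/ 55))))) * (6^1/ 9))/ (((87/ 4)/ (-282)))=-4754896/ 502425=-9.46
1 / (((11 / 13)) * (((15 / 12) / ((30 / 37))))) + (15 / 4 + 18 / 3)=17121 / 1628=10.52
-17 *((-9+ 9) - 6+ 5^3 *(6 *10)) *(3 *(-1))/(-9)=-42466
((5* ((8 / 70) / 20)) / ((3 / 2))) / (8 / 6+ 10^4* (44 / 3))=1 / 7700070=0.00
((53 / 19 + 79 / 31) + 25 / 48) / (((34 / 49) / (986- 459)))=8116213 / 1824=4449.68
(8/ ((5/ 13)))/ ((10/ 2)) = 104/ 25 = 4.16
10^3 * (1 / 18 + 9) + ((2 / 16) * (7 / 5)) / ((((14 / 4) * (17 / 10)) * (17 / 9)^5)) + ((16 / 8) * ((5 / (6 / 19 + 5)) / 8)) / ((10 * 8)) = 12716063395445611 / 1404227214144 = 9055.56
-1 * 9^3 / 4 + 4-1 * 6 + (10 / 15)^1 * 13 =-2107 / 12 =-175.58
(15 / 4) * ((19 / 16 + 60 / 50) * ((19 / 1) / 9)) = 3629 / 192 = 18.90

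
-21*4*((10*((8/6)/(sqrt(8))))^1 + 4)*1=-731.98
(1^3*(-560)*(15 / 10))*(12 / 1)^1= -10080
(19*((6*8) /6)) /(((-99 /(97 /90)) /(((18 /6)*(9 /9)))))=-7372 /1485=-4.96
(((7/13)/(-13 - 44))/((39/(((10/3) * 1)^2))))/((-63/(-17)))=-1700/2340819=-0.00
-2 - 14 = -16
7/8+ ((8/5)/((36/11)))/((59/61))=29321/21240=1.38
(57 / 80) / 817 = 3 / 3440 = 0.00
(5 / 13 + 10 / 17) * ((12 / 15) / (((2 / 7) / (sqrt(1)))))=2.72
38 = 38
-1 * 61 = -61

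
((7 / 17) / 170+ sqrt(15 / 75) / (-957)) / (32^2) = 7 / 2959360 - sqrt(5) / 4899840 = 0.00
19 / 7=2.71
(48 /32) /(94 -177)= -3 /166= -0.02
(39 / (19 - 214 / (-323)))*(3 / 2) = 12597 / 4234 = 2.98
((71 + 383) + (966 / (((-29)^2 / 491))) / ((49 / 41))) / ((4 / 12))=16352328 / 5887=2777.70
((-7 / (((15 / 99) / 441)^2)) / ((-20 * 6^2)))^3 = 4469734919671572786994143 / 8000000000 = 558716864958946.60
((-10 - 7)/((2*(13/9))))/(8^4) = -153/106496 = -0.00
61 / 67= 0.91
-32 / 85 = -0.38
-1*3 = -3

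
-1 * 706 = -706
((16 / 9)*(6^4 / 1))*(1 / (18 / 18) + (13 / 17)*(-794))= -23742720 / 17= -1396630.59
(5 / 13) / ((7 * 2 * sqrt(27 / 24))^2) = 10 / 5733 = 0.00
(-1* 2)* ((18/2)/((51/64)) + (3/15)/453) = -22.59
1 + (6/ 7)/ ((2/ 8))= 31/ 7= 4.43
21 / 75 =7 / 25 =0.28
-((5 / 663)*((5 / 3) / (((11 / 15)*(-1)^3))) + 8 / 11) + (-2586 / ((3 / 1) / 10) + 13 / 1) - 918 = -69471004 / 7293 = -9525.71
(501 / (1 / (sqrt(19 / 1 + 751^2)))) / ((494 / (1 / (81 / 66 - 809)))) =-11022 * sqrt(141005) / 4389437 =-0.94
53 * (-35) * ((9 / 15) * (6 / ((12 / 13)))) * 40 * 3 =-868140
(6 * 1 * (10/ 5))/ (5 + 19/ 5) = 15/ 11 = 1.36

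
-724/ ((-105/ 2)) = 1448/ 105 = 13.79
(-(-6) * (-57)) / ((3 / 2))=-228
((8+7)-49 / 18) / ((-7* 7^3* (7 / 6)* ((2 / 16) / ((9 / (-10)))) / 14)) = 5304 / 12005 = 0.44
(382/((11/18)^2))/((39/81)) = 3341736/1573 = 2124.43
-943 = -943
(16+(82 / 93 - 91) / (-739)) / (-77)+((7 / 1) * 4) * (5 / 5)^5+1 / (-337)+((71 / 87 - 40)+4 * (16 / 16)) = -127507701355 / 17239503589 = -7.40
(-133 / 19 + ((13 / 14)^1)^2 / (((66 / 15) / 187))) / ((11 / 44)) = 11621 / 98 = 118.58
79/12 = 6.58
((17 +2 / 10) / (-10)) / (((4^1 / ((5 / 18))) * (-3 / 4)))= 43 / 270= 0.16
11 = 11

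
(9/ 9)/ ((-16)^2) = 1/ 256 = 0.00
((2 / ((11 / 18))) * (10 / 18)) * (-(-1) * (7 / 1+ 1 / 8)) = 285 / 22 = 12.95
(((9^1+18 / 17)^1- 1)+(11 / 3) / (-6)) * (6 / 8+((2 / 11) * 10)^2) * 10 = 2306525 / 6732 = 342.62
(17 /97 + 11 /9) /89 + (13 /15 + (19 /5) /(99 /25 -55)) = 400490137 /495706860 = 0.81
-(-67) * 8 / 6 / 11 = 268 / 33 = 8.12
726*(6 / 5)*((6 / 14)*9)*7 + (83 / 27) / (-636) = 2019632849 / 85860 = 23522.40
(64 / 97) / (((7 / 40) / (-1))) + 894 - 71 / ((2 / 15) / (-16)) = 6389546 / 679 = 9410.23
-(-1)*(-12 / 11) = -12 / 11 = -1.09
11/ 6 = 1.83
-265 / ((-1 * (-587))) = -265 / 587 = -0.45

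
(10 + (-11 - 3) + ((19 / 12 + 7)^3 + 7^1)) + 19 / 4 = 1106119 / 1728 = 640.12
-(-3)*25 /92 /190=15 /3496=0.00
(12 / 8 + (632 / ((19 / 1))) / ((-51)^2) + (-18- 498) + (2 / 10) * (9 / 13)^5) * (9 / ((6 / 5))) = -94397055649393 / 24465238356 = -3858.42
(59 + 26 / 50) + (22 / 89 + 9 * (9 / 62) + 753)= 112301459 / 137950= 814.07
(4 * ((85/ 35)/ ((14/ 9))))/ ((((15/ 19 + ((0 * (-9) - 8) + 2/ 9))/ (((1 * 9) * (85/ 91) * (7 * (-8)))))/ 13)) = 64047024/ 11711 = 5468.96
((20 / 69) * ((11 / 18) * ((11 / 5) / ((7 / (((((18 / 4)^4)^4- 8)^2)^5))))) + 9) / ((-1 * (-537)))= 8250662823965506302504023643999184264309370966207675930877895359159567862181663277656962441722632325648142717989133854696440823898286890016563571291761279 / 243688590756098756226905103479863956272900708317003776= 33857403000961046245145460000000000000000000000000000000000000000000000000000000000000000000000000000.00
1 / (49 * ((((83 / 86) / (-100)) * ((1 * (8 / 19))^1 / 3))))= -61275 / 4067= -15.07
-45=-45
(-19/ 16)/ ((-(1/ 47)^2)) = 2623.19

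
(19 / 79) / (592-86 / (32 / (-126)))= 0.00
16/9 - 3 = -11/9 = -1.22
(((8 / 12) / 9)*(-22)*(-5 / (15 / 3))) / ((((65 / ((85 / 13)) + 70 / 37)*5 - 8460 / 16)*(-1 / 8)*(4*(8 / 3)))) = 27676 / 10633275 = 0.00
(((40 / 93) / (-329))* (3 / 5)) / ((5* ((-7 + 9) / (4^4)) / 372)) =-12288 / 1645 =-7.47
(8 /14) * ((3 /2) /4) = 3 /14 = 0.21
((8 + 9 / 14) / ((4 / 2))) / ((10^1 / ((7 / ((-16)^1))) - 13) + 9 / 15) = -605 / 4936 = -0.12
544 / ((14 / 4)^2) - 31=657 / 49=13.41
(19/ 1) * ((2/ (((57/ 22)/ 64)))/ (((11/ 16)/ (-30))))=-40960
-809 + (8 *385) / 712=-71616 / 89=-804.67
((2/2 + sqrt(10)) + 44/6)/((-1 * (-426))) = sqrt(10)/426 + 25/1278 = 0.03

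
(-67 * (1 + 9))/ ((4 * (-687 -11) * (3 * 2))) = 335/ 8376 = 0.04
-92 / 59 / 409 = -92 / 24131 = -0.00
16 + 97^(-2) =150545 / 9409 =16.00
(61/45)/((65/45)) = 61/65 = 0.94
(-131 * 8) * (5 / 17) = -5240 / 17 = -308.24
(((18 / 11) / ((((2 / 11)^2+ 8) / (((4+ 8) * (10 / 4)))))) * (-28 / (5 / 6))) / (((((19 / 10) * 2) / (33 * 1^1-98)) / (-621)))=-41441400 / 19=-2181126.32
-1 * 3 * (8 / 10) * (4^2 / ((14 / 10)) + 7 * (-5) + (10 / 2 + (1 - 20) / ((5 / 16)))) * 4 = 761.97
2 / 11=0.18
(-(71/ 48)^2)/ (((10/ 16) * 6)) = -5041/ 8640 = -0.58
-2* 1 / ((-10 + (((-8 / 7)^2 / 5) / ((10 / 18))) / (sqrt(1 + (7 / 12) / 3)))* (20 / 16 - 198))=-1290537500 / 1267216296217 - 8467200* sqrt(43) / 1267216296217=-0.00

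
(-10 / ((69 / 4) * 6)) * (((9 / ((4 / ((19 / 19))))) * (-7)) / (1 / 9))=315 / 23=13.70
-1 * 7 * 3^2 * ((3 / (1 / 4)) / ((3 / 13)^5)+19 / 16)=-166350037 / 144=-1155208.59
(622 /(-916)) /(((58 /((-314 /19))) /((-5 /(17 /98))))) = -11962615 /2145043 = -5.58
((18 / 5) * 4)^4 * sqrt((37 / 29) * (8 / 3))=17915904 * sqrt(6438) / 18125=79311.51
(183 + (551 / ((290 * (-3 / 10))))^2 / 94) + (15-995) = -673901 / 846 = -796.57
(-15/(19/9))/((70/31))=-837/266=-3.15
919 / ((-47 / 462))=-424578 / 47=-9033.57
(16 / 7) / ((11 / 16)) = 256 / 77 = 3.32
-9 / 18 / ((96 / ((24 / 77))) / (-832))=104 / 77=1.35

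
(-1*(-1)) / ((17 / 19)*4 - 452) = -19 / 8520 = -0.00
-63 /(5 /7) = -441 /5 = -88.20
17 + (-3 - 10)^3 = -2180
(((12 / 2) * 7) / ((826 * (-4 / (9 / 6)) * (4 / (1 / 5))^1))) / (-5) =0.00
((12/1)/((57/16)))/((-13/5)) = -320/247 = -1.30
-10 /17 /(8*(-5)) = 1 /68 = 0.01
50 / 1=50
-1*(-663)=663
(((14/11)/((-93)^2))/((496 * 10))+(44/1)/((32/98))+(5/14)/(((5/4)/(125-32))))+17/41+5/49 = 76713355675643/474012942480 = 161.84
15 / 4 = 3.75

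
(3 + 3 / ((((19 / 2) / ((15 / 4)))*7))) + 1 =1109 / 266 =4.17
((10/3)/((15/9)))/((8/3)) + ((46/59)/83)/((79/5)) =0.75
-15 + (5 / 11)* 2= -155 / 11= -14.09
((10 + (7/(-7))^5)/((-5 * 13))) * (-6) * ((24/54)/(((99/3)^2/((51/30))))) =0.00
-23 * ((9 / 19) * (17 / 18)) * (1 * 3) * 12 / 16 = -3519 / 152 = -23.15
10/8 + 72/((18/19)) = 309/4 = 77.25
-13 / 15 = -0.87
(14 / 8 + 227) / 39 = 305 / 52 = 5.87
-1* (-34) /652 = 17 /326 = 0.05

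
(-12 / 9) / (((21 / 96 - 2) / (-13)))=-1664 / 171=-9.73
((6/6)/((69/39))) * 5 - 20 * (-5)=2365/23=102.83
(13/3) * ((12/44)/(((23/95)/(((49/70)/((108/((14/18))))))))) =12103/491832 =0.02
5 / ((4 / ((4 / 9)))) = 5 / 9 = 0.56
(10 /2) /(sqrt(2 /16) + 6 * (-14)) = -3360 /56447 - 10 * sqrt(2) /56447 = -0.06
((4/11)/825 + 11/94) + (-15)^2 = 225.12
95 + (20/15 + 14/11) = 3221/33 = 97.61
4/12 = 1/3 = 0.33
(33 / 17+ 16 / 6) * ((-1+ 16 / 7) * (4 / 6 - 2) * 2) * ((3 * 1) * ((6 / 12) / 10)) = -282 / 119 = -2.37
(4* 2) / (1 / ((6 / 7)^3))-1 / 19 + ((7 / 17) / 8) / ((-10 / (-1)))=44230659 / 8863120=4.99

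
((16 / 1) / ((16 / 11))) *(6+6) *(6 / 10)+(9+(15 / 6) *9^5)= 1477107 / 10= 147710.70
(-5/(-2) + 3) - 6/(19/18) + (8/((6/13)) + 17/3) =867/38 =22.82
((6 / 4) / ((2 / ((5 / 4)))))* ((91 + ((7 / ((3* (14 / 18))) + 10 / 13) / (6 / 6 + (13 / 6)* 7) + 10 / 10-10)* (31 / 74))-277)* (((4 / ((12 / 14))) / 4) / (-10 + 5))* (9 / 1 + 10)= 2353981497 / 2986048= 788.33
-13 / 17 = -0.76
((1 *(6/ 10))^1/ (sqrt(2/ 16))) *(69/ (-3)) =-138 *sqrt(2)/ 5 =-39.03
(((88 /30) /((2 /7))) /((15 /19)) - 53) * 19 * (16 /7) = -2735696 /1575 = -1736.95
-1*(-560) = 560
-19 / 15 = -1.27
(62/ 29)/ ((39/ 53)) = 3286/ 1131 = 2.91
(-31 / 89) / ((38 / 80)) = -1240 / 1691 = -0.73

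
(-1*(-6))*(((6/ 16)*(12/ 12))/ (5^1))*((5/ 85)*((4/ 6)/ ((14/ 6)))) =9/ 1190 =0.01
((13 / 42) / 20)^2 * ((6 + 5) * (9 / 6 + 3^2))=1859 / 67200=0.03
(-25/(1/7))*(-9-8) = 2975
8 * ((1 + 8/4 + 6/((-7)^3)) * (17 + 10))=220968/343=644.22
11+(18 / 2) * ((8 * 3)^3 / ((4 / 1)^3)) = 1955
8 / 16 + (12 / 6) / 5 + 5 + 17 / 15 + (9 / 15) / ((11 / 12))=2537 / 330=7.69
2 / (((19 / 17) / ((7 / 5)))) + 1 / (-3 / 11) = -331 / 285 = -1.16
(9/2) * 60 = 270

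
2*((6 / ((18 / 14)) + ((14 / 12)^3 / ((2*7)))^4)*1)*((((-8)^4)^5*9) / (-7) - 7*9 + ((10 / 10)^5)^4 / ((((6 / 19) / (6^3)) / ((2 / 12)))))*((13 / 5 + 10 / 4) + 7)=-9717744952237783724565578926903 / 58047528960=-167410140041175384506.25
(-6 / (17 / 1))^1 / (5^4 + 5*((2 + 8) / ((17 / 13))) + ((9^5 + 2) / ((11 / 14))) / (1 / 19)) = -66 / 267152647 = -0.00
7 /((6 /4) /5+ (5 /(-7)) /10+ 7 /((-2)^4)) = 3920 /373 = 10.51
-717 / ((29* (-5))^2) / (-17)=717 / 357425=0.00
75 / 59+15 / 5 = 252 / 59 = 4.27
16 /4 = 4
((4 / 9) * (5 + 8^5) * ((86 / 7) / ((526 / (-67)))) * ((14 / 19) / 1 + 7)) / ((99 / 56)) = -148049012384 / 1484109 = -99756.16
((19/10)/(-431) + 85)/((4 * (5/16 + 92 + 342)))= 732662/14975095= 0.05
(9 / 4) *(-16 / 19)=-36 / 19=-1.89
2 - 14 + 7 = -5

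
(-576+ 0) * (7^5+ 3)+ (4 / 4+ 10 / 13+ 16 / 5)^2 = -40908711671 / 4225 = -9682535.31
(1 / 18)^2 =0.00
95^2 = 9025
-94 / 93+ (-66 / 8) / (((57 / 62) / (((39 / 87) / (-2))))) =205093 / 204972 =1.00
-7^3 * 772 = -264796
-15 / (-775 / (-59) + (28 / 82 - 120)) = 12095 / 85893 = 0.14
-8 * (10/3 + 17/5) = -808/15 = -53.87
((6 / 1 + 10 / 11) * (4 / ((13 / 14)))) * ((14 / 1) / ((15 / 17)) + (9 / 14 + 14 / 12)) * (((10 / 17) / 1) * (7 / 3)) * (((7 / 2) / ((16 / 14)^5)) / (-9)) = -453772193 / 3150576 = -144.03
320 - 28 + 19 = 311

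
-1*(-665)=665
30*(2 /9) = 20 /3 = 6.67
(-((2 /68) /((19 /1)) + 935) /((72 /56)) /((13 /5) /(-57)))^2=49657319772025 /195364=254178455.46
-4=-4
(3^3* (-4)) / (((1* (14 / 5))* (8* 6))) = -45 / 56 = -0.80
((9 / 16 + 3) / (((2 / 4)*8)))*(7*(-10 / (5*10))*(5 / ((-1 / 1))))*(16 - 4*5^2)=-8379 / 16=-523.69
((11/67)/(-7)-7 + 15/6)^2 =20.46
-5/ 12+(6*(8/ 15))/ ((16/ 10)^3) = 35/ 96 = 0.36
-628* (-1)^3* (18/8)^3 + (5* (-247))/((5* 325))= 2861021/400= 7152.55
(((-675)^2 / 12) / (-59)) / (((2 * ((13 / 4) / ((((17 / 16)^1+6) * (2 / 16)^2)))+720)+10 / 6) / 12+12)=-154456875 / 18492311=-8.35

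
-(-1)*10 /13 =10 /13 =0.77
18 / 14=9 / 7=1.29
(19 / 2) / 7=19 / 14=1.36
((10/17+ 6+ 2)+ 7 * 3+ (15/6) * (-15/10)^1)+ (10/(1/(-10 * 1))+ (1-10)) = -5655/68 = -83.16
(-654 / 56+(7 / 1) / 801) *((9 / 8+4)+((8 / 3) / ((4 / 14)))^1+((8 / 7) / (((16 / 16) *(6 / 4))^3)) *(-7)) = -97625663 / 692064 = -141.06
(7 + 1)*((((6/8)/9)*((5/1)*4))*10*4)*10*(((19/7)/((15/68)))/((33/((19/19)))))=4134400/2079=1988.65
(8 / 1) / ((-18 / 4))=-16 / 9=-1.78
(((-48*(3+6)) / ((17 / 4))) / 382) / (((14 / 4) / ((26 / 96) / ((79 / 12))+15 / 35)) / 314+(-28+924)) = -15659808 / 52732030057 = -0.00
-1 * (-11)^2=-121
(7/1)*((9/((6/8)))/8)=10.50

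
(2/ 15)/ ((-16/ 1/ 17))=-17/ 120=-0.14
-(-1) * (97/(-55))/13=-97/715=-0.14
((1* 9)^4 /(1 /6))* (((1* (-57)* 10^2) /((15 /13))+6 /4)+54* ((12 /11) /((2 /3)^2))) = -2081103273 /11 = -189191206.64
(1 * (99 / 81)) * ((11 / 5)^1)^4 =161051 / 5625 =28.63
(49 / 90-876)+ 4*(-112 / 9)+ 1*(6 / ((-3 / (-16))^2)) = -22637 / 30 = -754.57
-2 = -2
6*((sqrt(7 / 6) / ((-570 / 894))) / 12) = -149*sqrt(42) / 1140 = -0.85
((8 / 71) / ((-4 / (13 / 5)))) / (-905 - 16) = 0.00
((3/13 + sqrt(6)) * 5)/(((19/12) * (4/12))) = 540/247 + 180 * sqrt(6)/19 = 25.39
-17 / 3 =-5.67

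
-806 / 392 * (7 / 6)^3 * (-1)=3.27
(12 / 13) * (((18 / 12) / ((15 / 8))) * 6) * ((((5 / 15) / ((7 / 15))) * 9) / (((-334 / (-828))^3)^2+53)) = 13050797284904896512 / 24285922774483786507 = 0.54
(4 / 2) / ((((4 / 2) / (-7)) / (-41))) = 287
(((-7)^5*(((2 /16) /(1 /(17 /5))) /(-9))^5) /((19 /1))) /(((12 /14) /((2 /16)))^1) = 167044756193 /5514515251200000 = 0.00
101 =101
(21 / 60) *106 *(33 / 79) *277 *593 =2011047423 / 790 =2545629.65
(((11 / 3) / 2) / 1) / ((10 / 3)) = 11 / 20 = 0.55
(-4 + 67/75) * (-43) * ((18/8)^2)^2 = 21911553/6400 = 3423.68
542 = 542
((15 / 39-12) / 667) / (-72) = 151 / 624312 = 0.00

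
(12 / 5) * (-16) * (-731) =140352 / 5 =28070.40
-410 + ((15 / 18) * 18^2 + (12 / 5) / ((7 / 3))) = -138.97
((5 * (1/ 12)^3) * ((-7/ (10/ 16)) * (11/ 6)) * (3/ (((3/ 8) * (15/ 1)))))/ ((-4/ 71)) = 5467/ 9720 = 0.56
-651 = -651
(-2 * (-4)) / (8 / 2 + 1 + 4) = 8 / 9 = 0.89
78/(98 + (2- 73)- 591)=-13/94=-0.14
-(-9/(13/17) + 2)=127/13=9.77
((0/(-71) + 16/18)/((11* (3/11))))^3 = 512/19683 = 0.03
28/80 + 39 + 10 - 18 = 627/20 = 31.35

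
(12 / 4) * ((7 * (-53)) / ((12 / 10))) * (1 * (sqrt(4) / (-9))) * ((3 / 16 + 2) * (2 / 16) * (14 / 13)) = 454475 / 7488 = 60.69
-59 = -59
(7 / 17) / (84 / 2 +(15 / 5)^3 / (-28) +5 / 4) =49 / 5032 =0.01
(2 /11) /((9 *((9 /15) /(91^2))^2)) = 3428748050 /891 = 3848202.08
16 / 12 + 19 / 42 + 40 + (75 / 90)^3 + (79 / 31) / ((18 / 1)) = 42.51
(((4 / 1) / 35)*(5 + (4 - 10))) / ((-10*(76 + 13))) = 2 / 15575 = 0.00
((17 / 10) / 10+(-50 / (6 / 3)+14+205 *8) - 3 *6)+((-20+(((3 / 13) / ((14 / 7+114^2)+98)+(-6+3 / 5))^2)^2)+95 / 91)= 8977227028060257558391558247 / 3675412873866200696320000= 2442.51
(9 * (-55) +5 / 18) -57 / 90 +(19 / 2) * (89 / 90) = -87473 / 180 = -485.96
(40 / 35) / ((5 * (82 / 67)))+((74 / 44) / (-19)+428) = 256786169 / 599830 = 428.10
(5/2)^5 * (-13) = -40625/32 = -1269.53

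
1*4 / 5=4 / 5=0.80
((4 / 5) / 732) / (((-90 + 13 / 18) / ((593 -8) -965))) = 456 / 98027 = 0.00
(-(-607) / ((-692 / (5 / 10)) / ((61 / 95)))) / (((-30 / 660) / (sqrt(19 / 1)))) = 407297*sqrt(19) / 65740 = 27.01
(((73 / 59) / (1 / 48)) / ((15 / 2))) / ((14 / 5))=1168 / 413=2.83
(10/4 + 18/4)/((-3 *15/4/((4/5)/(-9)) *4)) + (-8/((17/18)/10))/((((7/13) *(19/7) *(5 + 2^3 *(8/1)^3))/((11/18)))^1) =4641148/894120525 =0.01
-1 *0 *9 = 0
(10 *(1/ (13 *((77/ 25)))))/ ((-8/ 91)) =-125/ 44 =-2.84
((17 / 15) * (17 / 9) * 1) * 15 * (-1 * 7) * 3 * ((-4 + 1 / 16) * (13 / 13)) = 42483 / 16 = 2655.19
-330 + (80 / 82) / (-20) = -330.05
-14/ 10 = -7/ 5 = -1.40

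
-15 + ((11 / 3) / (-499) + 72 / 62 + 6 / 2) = -503333 / 46407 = -10.85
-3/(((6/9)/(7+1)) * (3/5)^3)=-500/3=-166.67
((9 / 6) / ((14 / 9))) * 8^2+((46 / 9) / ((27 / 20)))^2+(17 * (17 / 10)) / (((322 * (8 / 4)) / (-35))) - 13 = 4675677529 / 76055112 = 61.48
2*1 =2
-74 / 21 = -3.52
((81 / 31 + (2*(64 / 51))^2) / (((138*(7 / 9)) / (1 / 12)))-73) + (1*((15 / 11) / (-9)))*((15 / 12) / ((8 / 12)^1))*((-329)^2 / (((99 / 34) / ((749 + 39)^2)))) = -11772007606181254177 / 1795168584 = -6557605626.07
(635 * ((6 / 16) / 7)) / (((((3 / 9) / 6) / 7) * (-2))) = -17145 / 8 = -2143.12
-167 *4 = -668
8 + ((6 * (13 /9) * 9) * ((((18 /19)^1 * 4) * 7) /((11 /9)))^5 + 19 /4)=599128305633538989411 /1595112880196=375602449.88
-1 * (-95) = 95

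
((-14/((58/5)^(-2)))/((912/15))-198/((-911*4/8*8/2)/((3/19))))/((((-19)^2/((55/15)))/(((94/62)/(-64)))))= 2771164979/371913636480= 0.01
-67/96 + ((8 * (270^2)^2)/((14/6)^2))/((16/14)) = 4591650239531/672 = 6832812856.44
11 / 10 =1.10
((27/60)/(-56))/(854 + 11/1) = -9/968800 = -0.00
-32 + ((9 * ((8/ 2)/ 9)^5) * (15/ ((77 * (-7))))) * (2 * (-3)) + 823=310818661/ 392931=791.03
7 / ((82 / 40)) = 140 / 41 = 3.41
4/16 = 1/4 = 0.25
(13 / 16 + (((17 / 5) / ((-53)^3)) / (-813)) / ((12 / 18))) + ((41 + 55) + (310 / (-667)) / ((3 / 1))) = 624266286751451 / 6458534373360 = 96.66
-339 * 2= -678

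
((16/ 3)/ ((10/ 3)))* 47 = 376/ 5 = 75.20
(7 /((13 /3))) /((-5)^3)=-21 /1625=-0.01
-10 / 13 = -0.77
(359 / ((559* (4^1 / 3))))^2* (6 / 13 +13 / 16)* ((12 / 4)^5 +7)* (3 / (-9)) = -24.63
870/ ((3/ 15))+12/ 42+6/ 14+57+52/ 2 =31036/ 7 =4433.71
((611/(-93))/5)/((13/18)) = -282/155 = -1.82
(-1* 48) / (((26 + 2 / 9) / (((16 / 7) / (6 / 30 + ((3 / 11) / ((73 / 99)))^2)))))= -23021280 / 1853131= -12.42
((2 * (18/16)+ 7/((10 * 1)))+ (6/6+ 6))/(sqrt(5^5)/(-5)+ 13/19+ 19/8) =-1149424 * sqrt(5)/2671775 - 703266/2671775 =-1.23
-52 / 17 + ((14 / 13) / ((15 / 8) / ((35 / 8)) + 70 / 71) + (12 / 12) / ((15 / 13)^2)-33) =-1207625878 / 34956675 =-34.55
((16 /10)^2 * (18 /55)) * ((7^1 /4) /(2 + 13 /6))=12096 /34375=0.35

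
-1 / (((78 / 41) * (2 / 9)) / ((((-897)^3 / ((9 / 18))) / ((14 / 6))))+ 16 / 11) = -225347647239 / 327778395830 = -0.69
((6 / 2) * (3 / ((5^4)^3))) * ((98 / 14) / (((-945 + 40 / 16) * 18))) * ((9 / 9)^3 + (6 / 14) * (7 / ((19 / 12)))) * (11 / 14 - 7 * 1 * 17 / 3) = 17963 / 10492675781250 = 0.00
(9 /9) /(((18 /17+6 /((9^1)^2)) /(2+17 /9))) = 357 /104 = 3.43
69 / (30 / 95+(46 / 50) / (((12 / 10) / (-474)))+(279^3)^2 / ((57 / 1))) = 0.00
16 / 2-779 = -771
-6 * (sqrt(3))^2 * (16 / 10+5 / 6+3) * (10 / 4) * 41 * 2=-20049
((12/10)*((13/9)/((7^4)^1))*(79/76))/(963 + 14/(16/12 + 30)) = 48269/61971586740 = 0.00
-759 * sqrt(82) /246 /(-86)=253 * sqrt(82) /7052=0.32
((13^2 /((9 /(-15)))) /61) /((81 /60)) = -16900 /4941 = -3.42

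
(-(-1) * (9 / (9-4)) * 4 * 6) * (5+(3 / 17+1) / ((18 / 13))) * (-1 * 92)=-395232 / 17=-23248.94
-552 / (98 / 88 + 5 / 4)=-3036 / 13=-233.54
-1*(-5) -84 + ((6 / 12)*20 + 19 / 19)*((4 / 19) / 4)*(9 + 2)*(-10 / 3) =-5713 / 57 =-100.23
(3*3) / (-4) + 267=1059 / 4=264.75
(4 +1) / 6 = 5 / 6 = 0.83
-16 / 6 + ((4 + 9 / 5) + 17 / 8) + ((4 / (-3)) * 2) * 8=-643 / 40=-16.08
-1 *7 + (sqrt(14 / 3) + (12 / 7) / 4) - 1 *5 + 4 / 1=-53 / 7 + sqrt(42) / 3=-5.41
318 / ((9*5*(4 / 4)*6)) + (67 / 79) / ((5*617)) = 2583982 / 2193435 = 1.18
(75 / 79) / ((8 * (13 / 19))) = 1425 / 8216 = 0.17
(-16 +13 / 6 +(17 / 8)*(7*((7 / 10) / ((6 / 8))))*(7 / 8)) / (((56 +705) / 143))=-115687 / 365280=-0.32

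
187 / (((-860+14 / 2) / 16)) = -3.51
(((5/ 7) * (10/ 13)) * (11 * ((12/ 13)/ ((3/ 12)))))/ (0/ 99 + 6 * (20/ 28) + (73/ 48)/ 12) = 15206400/ 3006679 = 5.06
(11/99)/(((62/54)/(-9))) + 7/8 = 1/248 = 0.00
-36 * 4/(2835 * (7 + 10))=-16/5355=-0.00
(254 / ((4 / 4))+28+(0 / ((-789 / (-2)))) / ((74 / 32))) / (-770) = -141 / 385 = -0.37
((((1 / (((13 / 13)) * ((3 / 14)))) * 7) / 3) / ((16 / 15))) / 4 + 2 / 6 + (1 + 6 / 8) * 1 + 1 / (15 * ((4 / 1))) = 4.65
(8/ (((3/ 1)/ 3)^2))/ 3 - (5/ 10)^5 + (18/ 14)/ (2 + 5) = 2.82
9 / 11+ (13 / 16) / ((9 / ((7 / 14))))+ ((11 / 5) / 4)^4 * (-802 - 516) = -948355981 / 7920000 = -119.74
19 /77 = 0.25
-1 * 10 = -10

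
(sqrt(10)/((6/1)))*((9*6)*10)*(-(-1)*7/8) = 315*sqrt(10)/4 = 249.03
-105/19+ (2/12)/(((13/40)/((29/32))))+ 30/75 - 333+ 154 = -5443729/29640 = -183.66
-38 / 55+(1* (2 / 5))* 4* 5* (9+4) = 5682 / 55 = 103.31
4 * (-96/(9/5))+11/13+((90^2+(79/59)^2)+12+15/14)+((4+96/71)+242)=1099760696987/134944446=8149.73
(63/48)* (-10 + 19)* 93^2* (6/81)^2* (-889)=-5980303/12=-498358.58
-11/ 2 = -5.50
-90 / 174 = -15 / 29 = -0.52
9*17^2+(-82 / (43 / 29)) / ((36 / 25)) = 1983449 / 774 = 2562.60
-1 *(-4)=4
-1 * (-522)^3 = 142236648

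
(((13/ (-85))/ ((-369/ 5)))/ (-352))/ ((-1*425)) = 13/ 938440800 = 0.00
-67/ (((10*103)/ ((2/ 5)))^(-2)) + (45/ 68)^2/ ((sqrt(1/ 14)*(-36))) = -444251875 - 225*sqrt(14)/ 18496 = -444251875.05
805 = 805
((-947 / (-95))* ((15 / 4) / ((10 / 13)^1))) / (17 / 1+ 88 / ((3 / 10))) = 110799 / 707560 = 0.16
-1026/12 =-171/2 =-85.50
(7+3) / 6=5 / 3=1.67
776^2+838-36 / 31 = 18693398 / 31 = 603012.84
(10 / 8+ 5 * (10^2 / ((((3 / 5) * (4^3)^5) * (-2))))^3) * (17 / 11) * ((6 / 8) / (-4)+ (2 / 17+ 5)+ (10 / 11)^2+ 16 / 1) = 3739629426822060758356015130098835 / 88975702383597421878099654475776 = 42.03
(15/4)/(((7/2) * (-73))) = -15/1022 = -0.01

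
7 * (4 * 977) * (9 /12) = 20517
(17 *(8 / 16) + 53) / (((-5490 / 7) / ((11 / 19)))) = -3157 / 69540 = -0.05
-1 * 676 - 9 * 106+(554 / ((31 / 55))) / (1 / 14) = 376050 / 31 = 12130.65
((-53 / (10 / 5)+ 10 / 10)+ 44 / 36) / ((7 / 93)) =-322.55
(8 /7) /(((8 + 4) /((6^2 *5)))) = 120 /7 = 17.14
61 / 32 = 1.91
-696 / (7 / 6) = -4176 / 7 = -596.57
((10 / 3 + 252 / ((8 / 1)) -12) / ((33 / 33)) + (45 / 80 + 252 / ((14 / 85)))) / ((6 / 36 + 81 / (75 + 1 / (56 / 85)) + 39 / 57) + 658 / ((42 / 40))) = 6070546645 / 2456425192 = 2.47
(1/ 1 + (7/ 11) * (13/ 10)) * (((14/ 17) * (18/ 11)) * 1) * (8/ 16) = 1.23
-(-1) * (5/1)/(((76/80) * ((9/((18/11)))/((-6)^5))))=-1555200/209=-7441.15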